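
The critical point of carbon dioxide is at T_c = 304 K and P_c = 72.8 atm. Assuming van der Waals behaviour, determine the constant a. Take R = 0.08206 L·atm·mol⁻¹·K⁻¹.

a ≈ 3.606 L²·atm/mol²

From T_c = 8a/(27Rb) and P_c = a/(27b²): a = 27 R² T_c²/(64 P_c).
a = 27×(0.08206)²×(304)²/(64×72.8) = 16803/4659.2 = 3.606 L²·atm/mol²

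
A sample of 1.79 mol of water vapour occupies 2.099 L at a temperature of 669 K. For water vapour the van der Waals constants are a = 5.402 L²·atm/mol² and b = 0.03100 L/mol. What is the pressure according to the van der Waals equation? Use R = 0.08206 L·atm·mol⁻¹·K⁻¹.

P ≈ 44.16 atm

P = nRT/(V − nb) − a n²/V²
nRT/(V − nb) = (1.79)(0.08206)(669)/(2.099 − 1.79×0.03100) = 98.268/2.0435 = 48.088 atm
a n²/V² = (5.402)(1.79)²/(2.099)² = 3.9286 atm
P = 48.088 − 3.9286 = 44.16 atm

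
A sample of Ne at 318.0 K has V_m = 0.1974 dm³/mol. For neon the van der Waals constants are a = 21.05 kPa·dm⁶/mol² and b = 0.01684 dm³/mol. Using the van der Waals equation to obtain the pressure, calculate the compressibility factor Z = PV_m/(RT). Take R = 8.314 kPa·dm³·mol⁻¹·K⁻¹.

Z ≈ 1.053

P = RT/(V_m − b) − a/V_m² = (8.314)(318.0)/(0.1974 − 0.01684) − 21.05/(0.1974)²
  = 2643.9/0.18056 − 540.20 = 14643 − 540.20 = 14103 kPa
Z = PV_m/(RT) = (14103)(0.1974)/((8.314)(318.0)) = 2783.9/2643.9 = 1.053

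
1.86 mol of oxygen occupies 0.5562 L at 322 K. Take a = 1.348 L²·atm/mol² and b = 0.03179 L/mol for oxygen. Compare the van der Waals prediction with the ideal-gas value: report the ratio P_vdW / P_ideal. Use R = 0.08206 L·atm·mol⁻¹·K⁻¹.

P_vdW / P_ideal ≈ 0.9484

Ideal: P_ideal = nRT/V = (1.86)(0.08206)(322)/0.5562 = 88.3628 atm
vdW: P = nRT/(V − nb) − a n²/V² = 49.1474/0.497071 − 4.66354/0.309358 = 98.8740 − 15.0749 = 83.7991 atm
Ratio = 83.7991/88.3628 = 0.9484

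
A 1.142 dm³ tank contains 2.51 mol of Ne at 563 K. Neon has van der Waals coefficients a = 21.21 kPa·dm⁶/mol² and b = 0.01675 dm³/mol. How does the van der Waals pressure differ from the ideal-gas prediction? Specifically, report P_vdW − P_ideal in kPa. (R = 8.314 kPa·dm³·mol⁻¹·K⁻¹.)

ΔP ≈ 291 kPa

Ideal: P_ideal = nRT/V = (2.51)(8.314)(563)/1.142 = 10287.9 kPa
vdW: P = nRT/(V − nb) − a n²/V² = 11748.8/1.09996 − 133.625/1.30416 = 10681.1 − 102.461 = 10578.6 kPa
ΔP = 10578.6 − 10287.9 = 291 kPa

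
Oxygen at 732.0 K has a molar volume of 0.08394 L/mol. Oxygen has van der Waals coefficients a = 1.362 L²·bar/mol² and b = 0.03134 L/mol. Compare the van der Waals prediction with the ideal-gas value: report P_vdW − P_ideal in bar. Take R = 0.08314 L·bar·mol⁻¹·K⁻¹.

Ideal: P_ideal = RT/V_m = (0.08314)(732.0)/0.08394 = 725.024 bar
vdW: P = RT/(V_m − b) − a/V_m² = 60.8585/0.0526000 − 1.362/0.00704592 = 1157.01 − 193.303 = 963.71 bar
ΔP = 963.71 − 725.024 = 238.7 bar

ΔP ≈ 238.7 bar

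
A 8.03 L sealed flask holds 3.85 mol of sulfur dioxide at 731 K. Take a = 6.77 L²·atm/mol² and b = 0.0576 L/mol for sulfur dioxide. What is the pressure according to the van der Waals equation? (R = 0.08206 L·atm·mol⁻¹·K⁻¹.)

P = nRT/(V − nb) − a n²/V²
nRT/(V − nb) = (3.85)(0.08206)(731)/(8.03 − 3.85×0.0576) = 230.95/7.8082 = 29.578 atm
a n²/V² = (6.77)(3.85)²/(8.03)² = 1.5562 atm
P = 29.578 − 1.5562 = 28.02 atm

P ≈ 28.02 atm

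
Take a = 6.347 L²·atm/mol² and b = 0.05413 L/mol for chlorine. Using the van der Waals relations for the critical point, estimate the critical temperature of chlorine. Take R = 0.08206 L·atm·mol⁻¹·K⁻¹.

T_c ≈ 423.4 K

For a van der Waals gas, T_c = 8a/(27Rb).
T_c = 8×6.347/(27×0.08206×0.05413) = 50.776/0.11993 = 423.4 K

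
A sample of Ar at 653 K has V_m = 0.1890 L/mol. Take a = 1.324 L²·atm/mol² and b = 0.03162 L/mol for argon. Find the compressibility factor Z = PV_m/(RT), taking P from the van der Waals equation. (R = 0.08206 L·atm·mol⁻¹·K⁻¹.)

Z ≈ 1.070

P = RT/(V_m − b) − a/V_m² = (0.08206)(653)/(0.1890 − 0.03162) − 1.324/(0.1890)²
  = 53.585/0.15738 − 37.065 = 340.48 − 37.065 = 303.42 atm
Z = PV_m/(RT) = (303.42)(0.1890)/((0.08206)(653)) = 57.346/53.585 = 1.070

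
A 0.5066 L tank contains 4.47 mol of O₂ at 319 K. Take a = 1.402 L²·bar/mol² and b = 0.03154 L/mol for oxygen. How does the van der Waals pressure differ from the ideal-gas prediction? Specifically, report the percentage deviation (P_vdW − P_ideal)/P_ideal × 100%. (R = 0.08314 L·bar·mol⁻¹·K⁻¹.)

-8.08 %

Ideal: P_ideal = nRT/V = (4.47)(0.08314)(319)/0.5066 = 234.015 bar
vdW: P = nRT/(V − nb) − a n²/V² = 118.552/0.365616 − 28.0132/0.256644 = 324.253 − 109.152 = 215.101 bar
% deviation = (215.101 − 234.015)/234.015 × 100% = -8.08%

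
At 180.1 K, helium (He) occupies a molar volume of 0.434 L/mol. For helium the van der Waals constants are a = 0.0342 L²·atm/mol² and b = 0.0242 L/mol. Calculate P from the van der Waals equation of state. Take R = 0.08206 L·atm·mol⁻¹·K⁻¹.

P = RT/(V_m − b) − a/V_m²
RT/(V_m − b) = (0.08206)(180.1)/(0.434 − 0.0242) = 14.779/0.40980 = 36.064 atm
a/V_m² = 0.0342/(0.434)² = 0.18157 atm
P = 36.064 − 0.18157 = 35.88 atm

P ≈ 35.88 atm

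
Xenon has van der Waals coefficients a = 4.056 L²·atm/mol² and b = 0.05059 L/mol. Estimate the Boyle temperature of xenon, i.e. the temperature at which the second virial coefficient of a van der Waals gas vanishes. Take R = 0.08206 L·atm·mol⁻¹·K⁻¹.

T_B ≈ 977.0 K

For a van der Waals gas the second virial coefficient B₂ = b − a/(RT) vanishes at T_B = a/(Rb).
T_B = 4.056/(0.08206×0.05059) = 4.056/0.0041514 = 977.0 K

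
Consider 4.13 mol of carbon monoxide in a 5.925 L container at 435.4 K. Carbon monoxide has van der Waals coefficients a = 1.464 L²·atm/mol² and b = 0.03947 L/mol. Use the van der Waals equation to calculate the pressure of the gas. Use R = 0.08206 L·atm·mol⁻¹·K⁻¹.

P ≈ 24.90 atm

P = nRT/(V − nb) − a n²/V²
nRT/(V − nb) = (4.13)(0.08206)(435.4)/(5.925 − 4.13×0.03947) = 147.56/5.7620 = 25.609 atm
a n²/V² = (1.464)(4.13)²/(5.925)² = 0.71132 atm
P = 25.609 − 0.71132 = 24.90 atm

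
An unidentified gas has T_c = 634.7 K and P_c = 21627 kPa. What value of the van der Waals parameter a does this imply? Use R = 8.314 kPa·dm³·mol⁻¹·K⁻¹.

From T_c = 8a/(27Rb) and P_c = a/(27b²): a = 27 R² T_c²/(64 P_c).
a = 27×(8.314)²×(634.7)²/(64×21627) = 751831991/1384128 = 543.2 kPa·dm⁶/mol²

a ≈ 543.2 kPa·dm⁶/mol²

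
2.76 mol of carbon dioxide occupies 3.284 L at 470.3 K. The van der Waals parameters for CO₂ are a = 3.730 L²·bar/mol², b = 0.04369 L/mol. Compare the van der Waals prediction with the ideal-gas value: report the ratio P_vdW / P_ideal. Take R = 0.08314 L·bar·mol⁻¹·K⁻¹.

Ideal: P_ideal = nRT/V = (2.76)(0.08314)(470.3)/3.284 = 32.8618 bar
vdW: P = nRT/(V − nb) − a n²/V² = 107.918/3.16342 − 28.4136/10.7847 = 34.1143 − 2.63462 = 31.4797 bar
Ratio = 31.4797/32.8618 = 0.9579

P_vdW / P_ideal ≈ 0.9579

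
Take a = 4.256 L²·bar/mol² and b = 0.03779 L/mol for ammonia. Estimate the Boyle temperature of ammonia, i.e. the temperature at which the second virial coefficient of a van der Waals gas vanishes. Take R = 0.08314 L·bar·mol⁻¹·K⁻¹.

For a van der Waals gas the second virial coefficient B₂ = b − a/(RT) vanishes at T_B = a/(Rb).
T_B = 4.256/(0.08314×0.03779) = 4.256/0.0031419 = 1355 K

T_B ≈ 1355 K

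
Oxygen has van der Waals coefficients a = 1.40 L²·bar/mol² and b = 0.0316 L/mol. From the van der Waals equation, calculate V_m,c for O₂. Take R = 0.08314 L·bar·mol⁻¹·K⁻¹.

For a van der Waals gas, V_m,c = 3b.
V_m,c = 3×0.0316 = 0.09480 L/mol

V_m,c ≈ 0.09480 L/mol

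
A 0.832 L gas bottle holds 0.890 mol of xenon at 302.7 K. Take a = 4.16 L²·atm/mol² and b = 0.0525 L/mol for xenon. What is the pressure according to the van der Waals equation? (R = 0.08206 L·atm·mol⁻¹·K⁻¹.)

P ≈ 23.39 atm

P = nRT/(V − nb) − a n²/V²
nRT/(V − nb) = (0.890)(0.08206)(302.7)/(0.832 − 0.890×0.0525) = 22.107/0.78528 = 28.152 atm
a n²/V² = (4.16)(0.890)²/(0.832)² = 4.7602 atm
P = 28.152 − 4.7602 = 23.39 atm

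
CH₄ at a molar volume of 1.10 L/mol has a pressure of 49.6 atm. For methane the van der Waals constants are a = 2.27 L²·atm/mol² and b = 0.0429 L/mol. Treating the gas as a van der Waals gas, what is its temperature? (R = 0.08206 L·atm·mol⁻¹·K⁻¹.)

T = (P + a/V_m²)(V_m − b)/R
P + a/V_m² = 49.6 + 2.27/(1.10)² = 51.476 atm
V_m − b = 1.10 − 0.0429 = 1.0571 L/mol
T = (51.476)(1.0571)/0.08206 = 663.1 K

T ≈ 663.1 K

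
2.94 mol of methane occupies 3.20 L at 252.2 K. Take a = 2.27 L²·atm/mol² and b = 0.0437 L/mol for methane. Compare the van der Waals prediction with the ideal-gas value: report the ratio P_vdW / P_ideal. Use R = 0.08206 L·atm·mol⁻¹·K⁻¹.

P_vdW / P_ideal ≈ 0.9411

Ideal: P_ideal = nRT/V = (2.94)(0.08206)(252.2)/3.20 = 19.0140 atm
vdW: P = nRT/(V − nb) − a n²/V² = 60.8449/3.07152 − 19.6210/10.2400 = 19.8094 − 1.91611 = 17.8933 atm
Ratio = 17.8933/19.0140 = 0.9411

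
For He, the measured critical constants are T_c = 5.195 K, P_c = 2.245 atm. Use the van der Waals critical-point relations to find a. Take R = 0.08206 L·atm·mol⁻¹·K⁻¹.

From T_c = 8a/(27Rb) and P_c = a/(27b²): a = 27 R² T_c²/(64 P_c).
a = 27×(0.08206)²×(5.195)²/(64×2.245) = 4.9068/143.68 = 0.03415 L²·atm/mol²

a ≈ 0.03415 L²·atm/mol²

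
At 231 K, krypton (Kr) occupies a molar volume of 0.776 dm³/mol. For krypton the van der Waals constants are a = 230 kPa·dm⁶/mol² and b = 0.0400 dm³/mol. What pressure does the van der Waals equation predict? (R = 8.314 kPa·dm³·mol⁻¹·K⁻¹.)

P = RT/(V_m − b) − a/V_m²
RT/(V_m − b) = (8.314)(231)/(0.776 − 0.0400) = 1920.5/0.73600 = 2609.4 kPa
a/V_m² = 230/(0.776)² = 381.95 kPa
P = 2609.4 − 381.95 = 2227 kPa

P ≈ 2227 kPa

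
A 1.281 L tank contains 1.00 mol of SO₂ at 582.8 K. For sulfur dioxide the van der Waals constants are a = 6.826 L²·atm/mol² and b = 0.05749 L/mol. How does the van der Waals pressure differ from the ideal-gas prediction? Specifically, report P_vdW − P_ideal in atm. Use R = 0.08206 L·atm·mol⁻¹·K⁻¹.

ΔP ≈ -2.406 atm

Ideal: P_ideal = nRT/V = (1.00)(0.08206)(582.8)/1.281 = 37.3338 atm
vdW: P = nRT/(V − nb) − a n²/V² = 47.8246/1.22351 − 6.82600/1.64096 = 39.0880 − 4.15976 = 34.9282 atm
ΔP = 34.9282 − 37.3338 = -2.406 atm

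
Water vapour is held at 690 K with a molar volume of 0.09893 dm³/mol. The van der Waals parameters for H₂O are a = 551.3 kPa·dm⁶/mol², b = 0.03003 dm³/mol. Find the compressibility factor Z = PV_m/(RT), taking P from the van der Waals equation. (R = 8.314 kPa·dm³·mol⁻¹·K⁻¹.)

P = RT/(V_m − b) − a/V_m² = (8.314)(690)/(0.09893 − 0.03003) − 551.3/(0.09893)²
  = 5736.7/0.068900 − 56329 = 83261 − 56329 = 26932 kPa
Z = PV_m/(RT) = (26932)(0.09893)/((8.314)(690)) = 2664.4/5736.7 = 0.4644

Z ≈ 0.4644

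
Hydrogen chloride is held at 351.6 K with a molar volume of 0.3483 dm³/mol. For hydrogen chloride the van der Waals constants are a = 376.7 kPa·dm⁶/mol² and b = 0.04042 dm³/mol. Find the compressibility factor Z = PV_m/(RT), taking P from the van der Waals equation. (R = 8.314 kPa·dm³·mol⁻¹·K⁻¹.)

P = RT/(V_m − b) − a/V_m² = (8.314)(351.6)/(0.3483 − 0.04042) − 376.7/(0.3483)²
  = 2923.2/0.30788 − 3105.2 = 9494.6 − 3105.2 = 6389.4 kPa
Z = PV_m/(RT) = (6389.4)(0.3483)/((8.314)(351.6)) = 2225.4/2923.2 = 0.7613

Z ≈ 0.7613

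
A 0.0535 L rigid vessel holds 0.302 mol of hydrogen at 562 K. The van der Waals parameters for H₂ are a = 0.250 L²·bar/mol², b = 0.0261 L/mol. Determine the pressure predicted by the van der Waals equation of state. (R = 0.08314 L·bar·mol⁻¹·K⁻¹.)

P = nRT/(V − nb) − a n²/V²
nRT/(V − nb) = (0.302)(0.08314)(562)/(0.0535 − 0.302×0.0261) = 14.111/0.045618 = 309.33 bar
a n²/V² = (0.250)(0.302)²/(0.0535)² = 7.9661 bar
P = 309.33 − 7.9661 = 301.4 bar

P ≈ 301.4 bar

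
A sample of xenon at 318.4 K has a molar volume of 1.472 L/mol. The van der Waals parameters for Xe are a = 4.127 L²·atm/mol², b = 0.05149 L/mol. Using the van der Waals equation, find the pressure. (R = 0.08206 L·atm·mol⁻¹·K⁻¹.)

P = RT/(V_m − b) − a/V_m²
RT/(V_m − b) = (0.08206)(318.4)/(1.472 − 0.05149) = 26.128/1.4205 = 18.394 atm
a/V_m² = 4.127/(1.472)² = 1.9047 atm
P = 18.394 − 1.9047 = 16.49 atm

P ≈ 16.49 atm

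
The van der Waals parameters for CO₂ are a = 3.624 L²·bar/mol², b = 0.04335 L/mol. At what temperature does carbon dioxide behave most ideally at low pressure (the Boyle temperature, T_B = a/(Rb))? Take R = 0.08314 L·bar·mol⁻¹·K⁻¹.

For a van der Waals gas the second virial coefficient B₂ = b − a/(RT) vanishes at T_B = a/(Rb).
T_B = 3.624/(0.08314×0.04335) = 3.624/0.0036041 = 1006 K

T_B ≈ 1006 K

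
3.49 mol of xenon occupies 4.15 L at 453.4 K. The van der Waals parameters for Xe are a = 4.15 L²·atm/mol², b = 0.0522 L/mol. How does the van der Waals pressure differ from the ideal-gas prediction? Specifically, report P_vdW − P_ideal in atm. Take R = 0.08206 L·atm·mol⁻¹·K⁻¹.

ΔP ≈ -1.498 atm

Ideal: P_ideal = nRT/V = (3.49)(0.08206)(453.4)/4.15 = 31.2889 atm
vdW: P = nRT/(V − nb) − a n²/V² = 129.849/3.96782 − 50.5474/17.2225 = 32.7255 − 2.93496 = 29.7905 atm
ΔP = 29.7905 − 31.2889 = -1.498 atm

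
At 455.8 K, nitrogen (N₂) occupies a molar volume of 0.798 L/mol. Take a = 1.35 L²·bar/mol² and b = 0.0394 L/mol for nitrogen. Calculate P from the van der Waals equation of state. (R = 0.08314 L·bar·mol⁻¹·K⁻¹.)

P = RT/(V_m − b) − a/V_m²
RT/(V_m − b) = (0.08314)(455.8)/(0.798 − 0.0394) = 37.895/0.75860 = 49.954 bar
a/V_m² = 1.35/(0.798)² = 2.1200 bar
P = 49.954 − 2.1200 = 47.83 bar

P ≈ 47.83 bar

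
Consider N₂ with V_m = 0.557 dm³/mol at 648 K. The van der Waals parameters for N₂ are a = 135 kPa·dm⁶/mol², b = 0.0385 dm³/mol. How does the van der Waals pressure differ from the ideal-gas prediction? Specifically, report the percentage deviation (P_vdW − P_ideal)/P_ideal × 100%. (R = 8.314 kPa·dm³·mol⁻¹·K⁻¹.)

Ideal: P_ideal = RT/V_m = (8.314)(648)/0.557 = 9672.30 kPa
vdW: P = RT/(V_m − b) − a/V_m² = 5387.47/0.518500 − 135/0.310249 = 10390.5 − 435.134 = 9955.4 kPa
% deviation = (9955.4 − 9672.30)/9672.30 × 100% = 2.93%

2.93 %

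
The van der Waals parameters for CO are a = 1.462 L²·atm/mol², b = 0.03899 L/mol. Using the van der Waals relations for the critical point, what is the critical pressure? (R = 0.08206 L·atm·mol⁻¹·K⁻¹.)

For a van der Waals gas, P_c = a/(27b²).
P_c = 1.462/(27×(0.03899)²) = 1.462/0.041046 = 35.62 atm

P_c ≈ 35.62 atm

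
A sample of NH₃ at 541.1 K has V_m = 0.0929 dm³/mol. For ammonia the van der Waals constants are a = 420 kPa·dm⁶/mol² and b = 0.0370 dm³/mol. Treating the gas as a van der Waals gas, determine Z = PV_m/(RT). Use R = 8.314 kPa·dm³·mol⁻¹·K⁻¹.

P = RT/(V_m − b) − a/V_m² = (8.314)(541.1)/(0.0929 − 0.0370) − 420/(0.0929)²
  = 4498.7/0.055900 − 48665 = 80478 − 48665 = 31813 kPa
Z = PV_m/(RT) = (31813)(0.0929)/((8.314)(541.1)) = 2955.4/4498.7 = 0.6569

Z ≈ 0.6569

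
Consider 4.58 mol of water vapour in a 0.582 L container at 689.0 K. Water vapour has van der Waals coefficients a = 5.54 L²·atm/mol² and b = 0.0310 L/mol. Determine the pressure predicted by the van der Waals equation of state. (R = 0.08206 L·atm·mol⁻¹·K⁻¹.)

P ≈ 245.4 atm

P = nRT/(V − nb) − a n²/V²
nRT/(V − nb) = (4.58)(0.08206)(689.0)/(0.582 − 4.58×0.0310) = 258.95/0.44002 = 588.50 atm
a n²/V² = (5.54)(4.58)²/(0.582)² = 343.08 atm
P = 588.50 − 343.08 = 245.4 atm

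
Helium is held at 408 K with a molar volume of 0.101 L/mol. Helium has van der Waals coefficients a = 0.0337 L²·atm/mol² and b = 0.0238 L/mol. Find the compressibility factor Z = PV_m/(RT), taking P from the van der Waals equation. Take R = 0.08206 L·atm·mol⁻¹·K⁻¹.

P = RT/(V_m − b) − a/V_m² = (0.08206)(408)/(0.101 − 0.0238) − 0.0337/(0.101)²
  = 33.480/0.077200 − 3.3036 = 433.68 − 3.3036 = 430.38 atm
Z = PV_m/(RT) = (430.38)(0.101)/((0.08206)(408)) = 43.468/33.480 = 1.298

Z ≈ 1.298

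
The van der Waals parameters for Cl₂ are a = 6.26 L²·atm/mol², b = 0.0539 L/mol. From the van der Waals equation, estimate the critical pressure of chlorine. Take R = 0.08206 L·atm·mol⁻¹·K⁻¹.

P_c ≈ 79.81 atm

For a van der Waals gas, P_c = a/(27b²).
P_c = 6.26/(27×(0.0539)²) = 6.26/0.078441 = 79.81 atm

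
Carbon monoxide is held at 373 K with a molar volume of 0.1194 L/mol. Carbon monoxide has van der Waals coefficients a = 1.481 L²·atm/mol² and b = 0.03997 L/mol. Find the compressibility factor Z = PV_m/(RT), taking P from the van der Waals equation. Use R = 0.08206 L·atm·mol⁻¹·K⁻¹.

Z ≈ 1.098

P = RT/(V_m − b) − a/V_m² = (0.08206)(373)/(0.1194 − 0.03997) − 1.481/(0.1194)²
  = 30.608/0.079430 − 103.88 = 385.35 − 103.88 = 281.47 atm
Z = PV_m/(RT) = (281.47)(0.1194)/((0.08206)(373)) = 33.608/30.608 = 1.098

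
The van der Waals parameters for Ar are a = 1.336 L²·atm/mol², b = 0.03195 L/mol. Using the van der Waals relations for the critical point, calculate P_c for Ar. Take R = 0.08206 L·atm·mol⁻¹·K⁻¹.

For a van der Waals gas, P_c = a/(27b²).
P_c = 1.336/(27×(0.03195)²) = 1.336/0.027562 = 48.47 atm

P_c ≈ 48.47 atm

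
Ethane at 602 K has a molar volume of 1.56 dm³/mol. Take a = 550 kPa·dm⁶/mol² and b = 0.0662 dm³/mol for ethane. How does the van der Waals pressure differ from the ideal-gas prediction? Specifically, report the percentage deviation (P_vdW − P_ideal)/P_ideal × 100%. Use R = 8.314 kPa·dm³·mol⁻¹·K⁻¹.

Ideal: P_ideal = RT/V_m = (8.314)(602)/1.56 = 3208.35 kPa
vdW: P = RT/(V_m − b) − a/V_m² = 5005.03/1.49380 − 550/2.43360 = 3350.54 − 226.003 = 3124.54 kPa
% deviation = (3124.54 − 3208.35)/3208.35 × 100% = -2.61%

-2.61 %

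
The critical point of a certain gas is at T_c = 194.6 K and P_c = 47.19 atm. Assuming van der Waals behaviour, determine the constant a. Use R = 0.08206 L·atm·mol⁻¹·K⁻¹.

a ≈ 2.280 L²·atm/mol²

From T_c = 8a/(27Rb) and P_c = a/(27b²): a = 27 R² T_c²/(64 P_c).
a = 27×(0.08206)²×(194.6)²/(64×47.19) = 6885.1/3020.2 = 2.280 L²·atm/mol²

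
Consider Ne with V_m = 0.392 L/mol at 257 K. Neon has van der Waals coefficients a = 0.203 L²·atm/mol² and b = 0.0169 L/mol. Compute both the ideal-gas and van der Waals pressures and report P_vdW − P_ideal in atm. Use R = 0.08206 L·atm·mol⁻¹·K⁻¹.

Ideal: P_ideal = RT/V_m = (0.08206)(257)/0.392 = 53.7995 atm
vdW: P = RT/(V_m − b) − a/V_m² = 21.0894/0.375100 − 0.203/0.153664 = 56.2234 − 1.32106 = 54.9023 atm
ΔP = 54.9023 − 53.7995 = 1.103 atm

ΔP ≈ 1.103 atm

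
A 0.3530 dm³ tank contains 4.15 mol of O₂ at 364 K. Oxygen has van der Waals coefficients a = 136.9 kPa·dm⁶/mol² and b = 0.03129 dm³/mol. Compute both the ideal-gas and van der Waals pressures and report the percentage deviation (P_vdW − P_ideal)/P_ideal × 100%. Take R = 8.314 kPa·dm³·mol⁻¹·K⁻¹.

5.01 %

Ideal: P_ideal = nRT/V = (4.15)(8.314)(364)/0.3530 = 35578.3 kPa
vdW: P = nRT/(V − nb) − a n²/V² = 12559.1/0.223147 − 2357.76/0.124609 = 56281.7 − 18921.3 = 37360.4 kPa
% deviation = (37360.4 − 35578.3)/35578.3 × 100% = 5.01%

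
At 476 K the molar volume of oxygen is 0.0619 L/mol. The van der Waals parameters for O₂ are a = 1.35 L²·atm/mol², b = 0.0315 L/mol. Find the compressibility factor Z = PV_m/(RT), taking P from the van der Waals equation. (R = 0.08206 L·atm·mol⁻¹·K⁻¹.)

Z ≈ 1.478

P = RT/(V_m − b) − a/V_m² = (0.08206)(476)/(0.0619 − 0.0315) − 1.35/(0.0619)²
  = 39.061/0.030400 − 352.33 = 1284.9 − 352.33 = 932.6 atm
Z = PV_m/(RT) = (932.6)(0.0619)/((0.08206)(476)) = 57.728/39.061 = 1.478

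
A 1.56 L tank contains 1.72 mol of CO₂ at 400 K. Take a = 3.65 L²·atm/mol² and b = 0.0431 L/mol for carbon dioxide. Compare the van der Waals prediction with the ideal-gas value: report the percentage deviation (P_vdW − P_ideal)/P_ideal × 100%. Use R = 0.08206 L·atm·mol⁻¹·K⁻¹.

-7.27 %

Ideal: P_ideal = nRT/V = (1.72)(0.08206)(400)/1.56 = 36.1906 atm
vdW: P = nRT/(V − nb) − a n²/V² = 56.4573/1.48587 − 10.7982/2.43360 = 37.9961 − 4.43713 = 33.5590 atm
% deviation = (33.5590 − 36.1906)/36.1906 × 100% = -7.27%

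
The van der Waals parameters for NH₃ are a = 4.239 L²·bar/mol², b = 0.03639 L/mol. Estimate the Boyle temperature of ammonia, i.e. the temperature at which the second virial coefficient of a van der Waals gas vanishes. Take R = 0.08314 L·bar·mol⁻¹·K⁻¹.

T_B ≈ 1401 K

For a van der Waals gas the second virial coefficient B₂ = b − a/(RT) vanishes at T_B = a/(Rb).
T_B = 4.239/(0.08314×0.03639) = 4.239/0.0030255 = 1401 K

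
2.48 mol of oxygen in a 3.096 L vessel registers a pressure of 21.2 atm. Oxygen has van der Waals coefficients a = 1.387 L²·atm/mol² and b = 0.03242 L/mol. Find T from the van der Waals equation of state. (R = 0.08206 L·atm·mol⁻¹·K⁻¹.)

T = (P + a n²/V²)(V − nb)/(nR)
P + a n²/V² = 21.2 + (1.387)(2.48)²/(3.096)² = 22.090 atm
V − nb = 3.096 − (2.48)(0.03242) = 3.0156 L
T = (22.090)(3.0156)/((2.48)(0.08206)) = 327.3 K

T ≈ 327.3 K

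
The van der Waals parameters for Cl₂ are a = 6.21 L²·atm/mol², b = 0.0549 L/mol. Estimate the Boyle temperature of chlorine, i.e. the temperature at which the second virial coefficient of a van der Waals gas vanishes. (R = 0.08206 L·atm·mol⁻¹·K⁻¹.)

T_B ≈ 1378 K

For a van der Waals gas the second virial coefficient B₂ = b − a/(RT) vanishes at T_B = a/(Rb).
T_B = 6.21/(0.08206×0.0549) = 6.21/0.0045051 = 1378 K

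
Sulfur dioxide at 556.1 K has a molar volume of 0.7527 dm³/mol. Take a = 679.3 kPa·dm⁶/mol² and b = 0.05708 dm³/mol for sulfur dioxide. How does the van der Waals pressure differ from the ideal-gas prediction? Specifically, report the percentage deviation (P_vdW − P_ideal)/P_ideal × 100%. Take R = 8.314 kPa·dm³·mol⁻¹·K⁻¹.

Ideal: P_ideal = RT/V_m = (8.314)(556.1)/0.7527 = 6142.44 kPa
vdW: P = RT/(V_m − b) − a/V_m² = 4623.42/0.695620 − 679.3/0.566557 = 6646.47 − 1199.00 = 5447.47 kPa
% deviation = (5447.47 − 6142.44)/6142.44 × 100% = -11.31%

-11.31 %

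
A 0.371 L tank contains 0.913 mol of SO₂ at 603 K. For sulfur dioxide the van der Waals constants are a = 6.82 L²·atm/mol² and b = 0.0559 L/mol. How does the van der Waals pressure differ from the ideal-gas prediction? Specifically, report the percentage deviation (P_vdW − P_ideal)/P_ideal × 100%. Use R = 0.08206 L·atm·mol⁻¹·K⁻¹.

-17.97 %

Ideal: P_ideal = nRT/V = (0.913)(0.08206)(603)/0.371 = 121.772 atm
vdW: P = nRT/(V − nb) − a n²/V² = 45.1772/0.319963 − 5.68494/0.137641 = 141.195 − 41.3027 = 99.892 atm
% deviation = (99.892 − 121.772)/121.772 × 100% = -17.97%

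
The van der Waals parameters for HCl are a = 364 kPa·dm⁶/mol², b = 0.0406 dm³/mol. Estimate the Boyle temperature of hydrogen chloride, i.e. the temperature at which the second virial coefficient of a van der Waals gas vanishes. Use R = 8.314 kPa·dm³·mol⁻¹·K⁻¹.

For a van der Waals gas the second virial coefficient B₂ = b − a/(RT) vanishes at T_B = a/(Rb).
T_B = 364/(8.314×0.0406) = 364/0.33755 = 1078 K

T_B ≈ 1078 K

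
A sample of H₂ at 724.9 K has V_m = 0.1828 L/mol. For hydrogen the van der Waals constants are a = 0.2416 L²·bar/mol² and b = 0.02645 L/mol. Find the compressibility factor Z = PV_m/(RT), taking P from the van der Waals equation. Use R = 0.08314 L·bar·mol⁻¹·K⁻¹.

P = RT/(V_m − b) − a/V_m² = (0.08314)(724.9)/(0.1828 − 0.02645) − 0.2416/(0.1828)²
  = 60.268/0.15635 − 7.2301 = 385.47 − 7.2301 = 378.24 bar
Z = PV_m/(RT) = (378.24)(0.1828)/((0.08314)(724.9)) = 69.142/60.268 = 1.147

Z ≈ 1.147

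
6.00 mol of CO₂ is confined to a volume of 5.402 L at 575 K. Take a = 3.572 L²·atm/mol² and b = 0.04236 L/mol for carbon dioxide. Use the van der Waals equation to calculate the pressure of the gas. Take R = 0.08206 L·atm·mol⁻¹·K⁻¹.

P = nRT/(V − nb) − a n²/V²
nRT/(V − nb) = (6.00)(0.08206)(575)/(5.402 − 6.00×0.04236) = 283.11/5.1478 = 54.996 atm
a n²/V² = (3.572)(6.00)²/(5.402)² = 4.4066 atm
P = 54.996 − 4.4066 = 50.59 atm

P ≈ 50.59 atm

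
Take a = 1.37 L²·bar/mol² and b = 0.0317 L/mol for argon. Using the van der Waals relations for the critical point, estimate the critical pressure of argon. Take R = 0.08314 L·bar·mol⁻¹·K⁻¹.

For a van der Waals gas, P_c = a/(27b²).
P_c = 1.37/(27×(0.0317)²) = 1.37/0.027132 = 50.49 bar

P_c ≈ 50.49 bar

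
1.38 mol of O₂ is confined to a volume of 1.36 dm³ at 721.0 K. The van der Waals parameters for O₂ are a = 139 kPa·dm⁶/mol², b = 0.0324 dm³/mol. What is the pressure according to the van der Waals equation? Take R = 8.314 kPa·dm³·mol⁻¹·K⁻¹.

P ≈ 6146 kPa

P = nRT/(V − nb) − a n²/V²
nRT/(V − nb) = (1.38)(8.314)(721.0)/(1.36 − 1.38×0.0324) = 8272.3/1.3153 = 6289.3 kPa
a n²/V² = (139)(1.38)²/(1.36)² = 143.12 kPa
P = 6289.3 − 143.12 = 6146 kPa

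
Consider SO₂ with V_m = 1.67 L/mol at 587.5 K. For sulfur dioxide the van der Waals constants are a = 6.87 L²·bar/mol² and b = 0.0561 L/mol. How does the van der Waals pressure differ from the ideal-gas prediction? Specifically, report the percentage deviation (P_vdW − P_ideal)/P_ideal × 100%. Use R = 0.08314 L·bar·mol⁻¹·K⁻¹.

-4.95 %

Ideal: P_ideal = RT/V_m = (0.08314)(587.5)/1.67 = 29.2484 bar
vdW: P = RT/(V_m − b) − a/V_m² = 48.8448/1.61390 − 6.87/2.78890 = 30.2651 − 2.46334 = 27.8018 bar
% deviation = (27.8018 − 29.2484)/29.2484 × 100% = -4.95%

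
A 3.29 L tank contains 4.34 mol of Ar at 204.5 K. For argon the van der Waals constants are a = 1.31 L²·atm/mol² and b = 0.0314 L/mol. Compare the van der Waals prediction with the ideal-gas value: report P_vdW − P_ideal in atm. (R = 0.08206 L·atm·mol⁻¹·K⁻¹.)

ΔP ≈ -1.323 atm

Ideal: P_ideal = nRT/V = (4.34)(0.08206)(204.5)/3.29 = 22.1370 atm
vdW: P = nRT/(V − nb) − a n²/V² = 72.8307/3.15372 − 24.6746/10.8241 = 23.0936 − 2.27960 = 20.8140 atm
ΔP = 20.8140 − 22.1370 = -1.323 atm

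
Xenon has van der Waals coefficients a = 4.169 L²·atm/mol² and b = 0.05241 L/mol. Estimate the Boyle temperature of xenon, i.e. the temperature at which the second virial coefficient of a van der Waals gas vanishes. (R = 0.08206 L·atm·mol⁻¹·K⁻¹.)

For a van der Waals gas the second virial coefficient B₂ = b − a/(RT) vanishes at T_B = a/(Rb).
T_B = 4.169/(0.08206×0.05241) = 4.169/0.0043008 = 969.4 K

T_B ≈ 969.4 K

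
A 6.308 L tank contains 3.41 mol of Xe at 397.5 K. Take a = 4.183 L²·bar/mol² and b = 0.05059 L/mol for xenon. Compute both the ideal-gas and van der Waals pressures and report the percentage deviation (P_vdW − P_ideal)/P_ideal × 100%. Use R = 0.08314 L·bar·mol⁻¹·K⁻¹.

-4.03 %

Ideal: P_ideal = nRT/V = (3.41)(0.08314)(397.5)/6.308 = 17.8653 bar
vdW: P = nRT/(V − nb) − a n²/V² = 112.694/6.13549 − 48.6403/39.7909 = 18.3676 − 1.22240 = 17.1452 bar
% deviation = (17.1452 − 17.8653)/17.8653 × 100% = -4.03%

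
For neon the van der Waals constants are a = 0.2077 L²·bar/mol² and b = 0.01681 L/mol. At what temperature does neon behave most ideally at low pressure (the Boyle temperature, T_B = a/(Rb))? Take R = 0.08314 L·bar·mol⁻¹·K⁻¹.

For a van der Waals gas the second virial coefficient B₂ = b − a/(RT) vanishes at T_B = a/(Rb).
T_B = 0.2077/(0.08314×0.01681) = 0.2077/0.0013976 = 148.6 K

T_B ≈ 148.6 K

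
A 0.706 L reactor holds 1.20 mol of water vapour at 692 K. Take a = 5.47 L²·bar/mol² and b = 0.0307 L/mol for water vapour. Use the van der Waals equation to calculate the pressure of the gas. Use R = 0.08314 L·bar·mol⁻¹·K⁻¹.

P ≈ 87.37 bar

P = nRT/(V − nb) − a n²/V²
nRT/(V − nb) = (1.20)(0.08314)(692)/(0.706 − 1.20×0.0307) = 69.039/0.66916 = 103.17 bar
a n²/V² = (5.47)(1.20)²/(0.706)² = 15.803 bar
P = 103.17 − 15.803 = 87.37 bar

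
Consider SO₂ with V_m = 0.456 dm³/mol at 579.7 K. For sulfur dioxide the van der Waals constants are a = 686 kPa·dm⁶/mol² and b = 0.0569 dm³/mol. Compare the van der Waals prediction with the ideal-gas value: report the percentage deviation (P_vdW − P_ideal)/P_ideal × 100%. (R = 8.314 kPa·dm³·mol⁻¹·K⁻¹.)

-16.96 %

Ideal: P_ideal = RT/V_m = (8.314)(579.7)/0.456 = 10569.4 kPa
vdW: P = RT/(V_m − b) − a/V_m² = 4819.63/0.399100 − 686/0.207936 = 12076.2 − 3299.09 = 8777.1 kPa
% deviation = (8777.1 − 10569.4)/10569.4 × 100% = -16.96%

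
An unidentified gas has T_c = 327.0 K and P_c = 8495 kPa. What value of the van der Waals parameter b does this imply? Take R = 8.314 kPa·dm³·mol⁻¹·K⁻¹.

From T_c = 8a/(27Rb) and P_c = a/(27b²): b = R T_c/(8 P_c).
b = (8.314)(327.0)/(8×8495) = 2718.7/67960 = 0.04000 dm³/mol

b ≈ 0.04000 dm³/mol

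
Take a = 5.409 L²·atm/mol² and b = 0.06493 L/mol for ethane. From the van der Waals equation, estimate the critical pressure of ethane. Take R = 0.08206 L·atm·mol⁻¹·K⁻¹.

For a van der Waals gas, P_c = a/(27b²).
P_c = 5.409/(27×(0.06493)²) = 5.409/0.11383 = 47.52 atm

P_c ≈ 47.52 atm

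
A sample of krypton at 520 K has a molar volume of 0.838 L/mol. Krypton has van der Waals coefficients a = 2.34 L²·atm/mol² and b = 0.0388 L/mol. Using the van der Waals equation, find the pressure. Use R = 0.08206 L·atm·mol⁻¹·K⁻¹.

P = RT/(V_m − b) − a/V_m²
RT/(V_m − b) = (0.08206)(520)/(0.838 − 0.0388) = 42.671/0.79920 = 53.392 atm
a/V_m² = 2.34/(0.838)² = 3.3322 atm
P = 53.392 − 3.3322 = 50.06 atm

P ≈ 50.06 atm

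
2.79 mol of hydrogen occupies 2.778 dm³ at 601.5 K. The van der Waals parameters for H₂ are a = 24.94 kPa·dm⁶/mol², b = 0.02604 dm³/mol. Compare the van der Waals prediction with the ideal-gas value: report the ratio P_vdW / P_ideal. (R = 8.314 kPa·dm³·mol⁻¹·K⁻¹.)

Ideal: P_ideal = nRT/V = (2.79)(8.314)(601.5)/2.778 = 5022.47 kPa
vdW: P = nRT/(V − nb) − a n²/V² = 13952.4/2.70535 − 194.135/7.71728 = 5157.34 − 25.1559 = 5132.18 kPa
Ratio = 5132.18/5022.47 = 1.022

P_vdW / P_ideal ≈ 1.022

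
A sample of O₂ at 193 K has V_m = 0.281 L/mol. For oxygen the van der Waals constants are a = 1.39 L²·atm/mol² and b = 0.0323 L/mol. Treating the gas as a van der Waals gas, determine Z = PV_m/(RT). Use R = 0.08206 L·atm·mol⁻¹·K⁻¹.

Z ≈ 0.8175

P = RT/(V_m − b) − a/V_m² = (0.08206)(193)/(0.281 − 0.0323) − 1.39/(0.281)²
  = 15.838/0.24870 − 17.604 = 63.683 − 17.604 = 46.079 atm
Z = PV_m/(RT) = (46.079)(0.281)/((0.08206)(193)) = 12.948/15.838 = 0.8175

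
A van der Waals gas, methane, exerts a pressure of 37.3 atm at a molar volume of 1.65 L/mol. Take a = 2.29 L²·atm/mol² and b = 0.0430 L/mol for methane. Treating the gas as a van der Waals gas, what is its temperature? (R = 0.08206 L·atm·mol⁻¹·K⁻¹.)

T ≈ 746.9 K

T = (P + a/V_m²)(V_m − b)/R
P + a/V_m² = 37.3 + 2.29/(1.65)² = 38.141 atm
V_m − b = 1.65 − 0.0430 = 1.6070 L/mol
T = (38.141)(1.6070)/0.08206 = 746.9 K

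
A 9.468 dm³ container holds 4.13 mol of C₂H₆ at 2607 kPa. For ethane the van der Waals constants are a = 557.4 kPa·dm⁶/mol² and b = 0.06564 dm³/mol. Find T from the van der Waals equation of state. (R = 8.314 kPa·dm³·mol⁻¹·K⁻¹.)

T ≈ 726.7 K

T = (P + a n²/V²)(V − nb)/(nR)
P + a n²/V² = 2607 + (557.4)(4.13)²/(9.468)² = 2713.1 kPa
V − nb = 9.468 − (4.13)(0.06564) = 9.1969 dm³
T = (2713.1)(9.1969)/((4.13)(8.314)) = 726.7 K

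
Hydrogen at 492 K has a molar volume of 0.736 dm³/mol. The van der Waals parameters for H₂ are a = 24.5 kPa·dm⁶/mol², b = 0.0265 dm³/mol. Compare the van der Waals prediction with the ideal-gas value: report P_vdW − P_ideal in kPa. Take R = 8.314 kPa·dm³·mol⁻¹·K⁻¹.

ΔP ≈ 162.4 kPa

Ideal: P_ideal = RT/V_m = (8.314)(492)/0.736 = 5557.73 kPa
vdW: P = RT/(V_m − b) − a/V_m² = 4090.49/0.709500 − 24.5/0.541696 = 5765.31 − 45.2283 = 5720.08 kPa
ΔP = 5720.08 − 5557.73 = 162.4 kPa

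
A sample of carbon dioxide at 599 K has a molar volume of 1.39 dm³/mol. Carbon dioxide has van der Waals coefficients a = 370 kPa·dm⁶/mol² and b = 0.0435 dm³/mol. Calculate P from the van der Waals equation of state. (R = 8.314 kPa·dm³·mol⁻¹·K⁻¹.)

P = RT/(V_m − b) − a/V_m²
RT/(V_m − b) = (8.314)(599)/(1.39 − 0.0435) = 4980.1/1.3465 = 3698.6 kPa
a/V_m² = 370/(1.39)² = 191.50 kPa
P = 3698.6 − 191.50 = 3507 kPa

P ≈ 3507 kPa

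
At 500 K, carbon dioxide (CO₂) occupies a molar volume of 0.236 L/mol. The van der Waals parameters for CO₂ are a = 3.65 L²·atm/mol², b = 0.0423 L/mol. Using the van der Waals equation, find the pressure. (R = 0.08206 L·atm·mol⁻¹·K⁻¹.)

P = RT/(V_m − b) − a/V_m²
RT/(V_m − b) = (0.08206)(500)/(0.236 − 0.0423) = 41.030/0.19370 = 211.82 atm
a/V_m² = 3.65/(0.236)² = 65.534 atm
P = 211.82 − 65.534 = 146.3 atm

P ≈ 146.3 atm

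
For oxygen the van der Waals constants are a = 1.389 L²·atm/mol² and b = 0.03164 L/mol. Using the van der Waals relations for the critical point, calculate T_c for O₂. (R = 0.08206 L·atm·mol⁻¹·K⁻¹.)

T_c ≈ 158.5 K

For a van der Waals gas, T_c = 8a/(27Rb).
T_c = 8×1.389/(27×0.08206×0.03164) = 11.112/0.070102 = 158.5 K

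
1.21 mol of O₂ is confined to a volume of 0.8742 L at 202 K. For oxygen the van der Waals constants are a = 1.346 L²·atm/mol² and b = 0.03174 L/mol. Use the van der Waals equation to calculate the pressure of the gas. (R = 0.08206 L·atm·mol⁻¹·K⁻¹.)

P = nRT/(V − nb) − a n²/V²
nRT/(V − nb) = (1.21)(0.08206)(202)/(0.8742 − 1.21×0.03174) = 20.057/0.83579 = 23.998 atm
a n²/V² = (1.346)(1.21)²/(0.8742)² = 2.5787 atm
P = 23.998 − 2.5787 = 21.42 atm

P ≈ 21.42 atm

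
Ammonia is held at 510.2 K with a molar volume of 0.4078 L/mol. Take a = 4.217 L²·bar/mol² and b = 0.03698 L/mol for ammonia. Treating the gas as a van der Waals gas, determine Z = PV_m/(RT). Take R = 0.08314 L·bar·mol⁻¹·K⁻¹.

Z ≈ 0.8559

P = RT/(V_m − b) − a/V_m² = (0.08314)(510.2)/(0.4078 − 0.03698) − 4.217/(0.4078)²
  = 42.418/0.37082 − 25.358 = 114.39 − 25.358 = 89.03 bar
Z = PV_m/(RT) = (89.03)(0.4078)/((0.08314)(510.2)) = 36.306/42.418 = 0.8559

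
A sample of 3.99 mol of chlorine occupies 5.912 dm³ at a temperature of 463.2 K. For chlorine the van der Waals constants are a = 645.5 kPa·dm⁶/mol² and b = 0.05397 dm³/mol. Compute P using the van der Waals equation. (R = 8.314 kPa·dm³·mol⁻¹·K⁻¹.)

P = nRT/(V − nb) − a n²/V²
nRT/(V − nb) = (3.99)(8.314)(463.2)/(5.912 − 3.99×0.05397) = 15366/5.6967 = 2697.4 kPa
a n²/V² = (645.5)(3.99)²/(5.912)² = 294.02 kPa
P = 2697.4 − 294.02 = 2403 kPa

P ≈ 2403 kPa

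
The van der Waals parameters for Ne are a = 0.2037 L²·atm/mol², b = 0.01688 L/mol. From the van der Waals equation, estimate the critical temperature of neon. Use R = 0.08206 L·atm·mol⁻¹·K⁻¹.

T_c ≈ 43.57 K

For a van der Waals gas, T_c = 8a/(27Rb).
T_c = 8×0.2037/(27×0.08206×0.01688) = 1.6296/0.037400 = 43.57 K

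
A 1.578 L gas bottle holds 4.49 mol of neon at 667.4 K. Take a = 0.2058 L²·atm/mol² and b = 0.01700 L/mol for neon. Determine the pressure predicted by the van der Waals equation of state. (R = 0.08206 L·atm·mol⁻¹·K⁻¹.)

P = nRT/(V − nb) − a n²/V²
nRT/(V − nb) = (4.49)(0.08206)(667.4)/(1.578 − 4.49×0.01700) = 245.90/1.5017 = 163.75 atm
a n²/V² = (0.2058)(4.49)²/(1.578)² = 1.6662 atm
P = 163.75 − 1.6662 = 162.1 atm

P ≈ 162.1 atm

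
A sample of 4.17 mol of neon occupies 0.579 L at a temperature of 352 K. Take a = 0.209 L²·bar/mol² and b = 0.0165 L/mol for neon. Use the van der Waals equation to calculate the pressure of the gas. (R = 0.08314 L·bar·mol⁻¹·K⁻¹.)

P ≈ 228.4 bar

P = nRT/(V − nb) − a n²/V²
nRT/(V − nb) = (4.17)(0.08314)(352)/(0.579 − 4.17×0.0165) = 122.04/0.51020 = 239.20 bar
a n²/V² = (0.209)(4.17)²/(0.579)² = 10.841 bar
P = 239.20 − 10.841 = 228.4 bar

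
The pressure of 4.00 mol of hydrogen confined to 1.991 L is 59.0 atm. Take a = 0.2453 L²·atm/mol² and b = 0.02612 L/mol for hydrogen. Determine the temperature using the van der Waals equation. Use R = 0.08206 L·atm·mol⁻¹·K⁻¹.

T = (P + a n²/V²)(V − nb)/(nR)
P + a n²/V² = 59.0 + (0.2453)(4.00)²/(1.991)² = 59.990 atm
V − nb = 1.991 − (4.00)(0.02612) = 1.8865 L
T = (59.990)(1.8865)/((4.00)(0.08206)) = 344.8 K

T ≈ 344.8 K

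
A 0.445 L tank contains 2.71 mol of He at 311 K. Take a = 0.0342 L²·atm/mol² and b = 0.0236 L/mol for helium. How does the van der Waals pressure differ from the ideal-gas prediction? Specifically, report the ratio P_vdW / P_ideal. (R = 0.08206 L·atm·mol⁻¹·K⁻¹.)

P_vdW / P_ideal ≈ 1.160

Ideal: P_ideal = nRT/V = (2.71)(0.08206)(311)/0.445 = 155.418 atm
vdW: P = nRT/(V − nb) − a n²/V² = 69.1610/0.381044 − 0.251168/0.198025 = 181.504 − 1.26837 = 180.236 atm
Ratio = 180.236/155.418 = 1.160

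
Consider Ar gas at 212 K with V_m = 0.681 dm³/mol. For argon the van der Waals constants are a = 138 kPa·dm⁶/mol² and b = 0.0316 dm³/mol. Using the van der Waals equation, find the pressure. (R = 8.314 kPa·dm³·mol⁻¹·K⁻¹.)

P ≈ 2417 kPa

P = RT/(V_m − b) − a/V_m²
RT/(V_m − b) = (8.314)(212)/(0.681 − 0.0316) = 1762.6/0.64940 = 2714.2 kPa
a/V_m² = 138/(0.681)² = 297.57 kPa
P = 2714.2 − 297.57 = 2417 kPa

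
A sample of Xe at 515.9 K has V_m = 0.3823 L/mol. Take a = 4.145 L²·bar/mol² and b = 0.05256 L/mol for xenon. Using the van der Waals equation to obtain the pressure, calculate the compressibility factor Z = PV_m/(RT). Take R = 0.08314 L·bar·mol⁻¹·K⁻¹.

Z ≈ 0.9066

P = RT/(V_m − b) − a/V_m² = (0.08314)(515.9)/(0.3823 − 0.05256) − 4.145/(0.3823)²
  = 42.892/0.32974 − 28.361 = 130.08 − 28.361 = 101.72 bar
Z = PV_m/(RT) = (101.72)(0.3823)/((0.08314)(515.9)) = 38.888/42.892 = 0.9066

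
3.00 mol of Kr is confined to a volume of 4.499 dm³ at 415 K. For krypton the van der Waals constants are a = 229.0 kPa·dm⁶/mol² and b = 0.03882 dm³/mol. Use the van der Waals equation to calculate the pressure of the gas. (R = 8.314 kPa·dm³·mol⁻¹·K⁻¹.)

P = nRT/(V − nb) − a n²/V²
nRT/(V − nb) = (3.00)(8.314)(415)/(4.499 − 3.00×0.03882) = 10351/4.3825 = 2361.9 kPa
a n²/V² = (229.0)(3.00)²/(4.499)² = 101.82 kPa
P = 2361.9 − 101.82 = 2260 kPa

P ≈ 2260 kPa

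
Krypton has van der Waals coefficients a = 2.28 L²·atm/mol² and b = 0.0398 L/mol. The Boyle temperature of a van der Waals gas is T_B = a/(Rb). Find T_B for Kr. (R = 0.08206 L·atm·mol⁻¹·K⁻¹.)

T_B ≈ 698.1 K

For a van der Waals gas the second virial coefficient B₂ = b − a/(RT) vanishes at T_B = a/(Rb).
T_B = 2.28/(0.08206×0.0398) = 2.28/0.0032660 = 698.1 K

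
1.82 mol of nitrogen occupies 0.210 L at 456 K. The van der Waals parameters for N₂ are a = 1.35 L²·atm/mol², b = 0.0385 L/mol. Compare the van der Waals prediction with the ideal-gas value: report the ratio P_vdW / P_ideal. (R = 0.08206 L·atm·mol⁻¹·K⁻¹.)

P_vdW / P_ideal ≈ 1.188

Ideal: P_ideal = nRT/V = (1.82)(0.08206)(456)/0.210 = 324.301 atm
vdW: P = nRT/(V − nb) − a n²/V² = 68.1032/0.139930 − 4.47174/0.0441000 = 486.695 − 101.400 = 385.295 atm
Ratio = 385.295/324.301 = 1.188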